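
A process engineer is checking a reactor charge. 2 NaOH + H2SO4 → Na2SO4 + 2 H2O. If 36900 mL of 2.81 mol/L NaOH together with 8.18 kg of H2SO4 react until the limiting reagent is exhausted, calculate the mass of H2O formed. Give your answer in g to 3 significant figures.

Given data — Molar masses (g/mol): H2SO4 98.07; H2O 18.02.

1870 g

n(NaOH) = 2.81 × 36900/1000 = 103.7 mol
n(H2SO4) = 8.180×1000 / 98.07 = 83.41 mol
n/ν → NaOH: 51.85, H2SO4: 83.41; NaOH is limiting.
n(H2O) = (2/2) × 103.7 = 103.7 mol
mass = 103.7 × 18.02 = 1869 g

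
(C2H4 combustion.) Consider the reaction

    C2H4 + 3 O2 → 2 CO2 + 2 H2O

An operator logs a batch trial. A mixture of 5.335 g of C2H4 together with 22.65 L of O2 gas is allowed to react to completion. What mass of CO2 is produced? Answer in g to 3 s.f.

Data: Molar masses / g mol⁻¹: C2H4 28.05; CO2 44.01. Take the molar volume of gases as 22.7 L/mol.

16.7 g

n(C2H4) = 5.335 / 28.05 = 0.1902 mol
n(O2) = 22.65 / 22.7 = 0.9978 mol
n/ν for C2H4 = 0.1902/1 = 0.1902
n/ν for O2 = 0.9978/3 = 0.3326
Smallest n/ν is C2H4 → limiting reagent.
n(CO2) = (2/1) × 0.1902 = 0.3804 mol
mass = 0.3804 × 44.01 = 16.74 g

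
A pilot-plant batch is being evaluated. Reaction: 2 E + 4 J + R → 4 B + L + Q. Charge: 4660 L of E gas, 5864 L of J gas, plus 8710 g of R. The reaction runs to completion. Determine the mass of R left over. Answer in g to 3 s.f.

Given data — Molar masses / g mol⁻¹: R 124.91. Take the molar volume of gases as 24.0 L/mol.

1080 g

n(E) = 4660 / 24.0 = 194.2 mol
n(J) = 5864 / 24.0 = 244.3 mol
n(R) = 8710 / 124.91 = 69.73 mol
n/ν for E = 194.2/2 = 97.10
n/ν for J = 244.3/4 = 61.08
n/ν for R = 69.73/1 = 69.73
Smallest n/ν is J → limiting reagent.
R consumed = (1/4) × 244.3 = 61.08 mol
R remaining = 69.73 − 61.08 = 8.650 mol
mass = 8.650 × 124.91 = 1080 g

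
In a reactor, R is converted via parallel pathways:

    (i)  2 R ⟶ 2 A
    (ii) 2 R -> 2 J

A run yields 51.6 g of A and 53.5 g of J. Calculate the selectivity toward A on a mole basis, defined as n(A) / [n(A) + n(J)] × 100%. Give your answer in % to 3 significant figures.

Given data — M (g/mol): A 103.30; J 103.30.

49.1 %

n(A) = 51.6 / 103.30 = 0.4995 mol
n(J) = 53.5 / 103.30 = 0.5179 mol
selectivity = 0.4995/(0.4995+0.5179) × 100 = 49.10 %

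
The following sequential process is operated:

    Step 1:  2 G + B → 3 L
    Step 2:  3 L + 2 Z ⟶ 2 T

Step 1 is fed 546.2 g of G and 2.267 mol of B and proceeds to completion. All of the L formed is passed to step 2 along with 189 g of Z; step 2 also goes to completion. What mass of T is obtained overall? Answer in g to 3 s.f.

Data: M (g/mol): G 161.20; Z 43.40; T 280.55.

951 g

Step 1:
n(G) = 546.2 / 161.20 = 3.388 mol
n(B) = 2.267 mol
n/ν for G = 3.388/2 = 1.694
n/ν for B = 2.267/1 = 2.267
Smallest n/ν is G → limiting reagent.
n(L) produced = (3/2) × 3.388 = 5.082 mol
Step 2:
n(L) available = 5.082 mol
n(Z) = 189.0 / 43.40 = 4.355 mol
n/ν for L = 5.082/3 = 1.694
n/ν for Z = 4.355/2 = 2.178
Smallest n/ν is L → limiting reagent.
n(T) = (2/3) × 5.082 = 3.388 mol
mass = 3.388 × 280.55 = 950.5 g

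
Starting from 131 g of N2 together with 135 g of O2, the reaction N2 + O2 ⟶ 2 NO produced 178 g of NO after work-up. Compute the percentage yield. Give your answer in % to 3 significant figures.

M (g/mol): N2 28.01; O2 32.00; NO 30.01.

n(N2) = 131.0 / 28.01 = 4.677 mol
n(O2) = 135.0 / 32.00 = 4.219 mol
n/ν for N2 = 4.677/1 = 4.677
n/ν for O2 = 4.219/1 = 4.219
Smallest n/ν is O2 → limiting reagent.
theoretical n(NO) = (2/1) × 4.219 = 8.438 mol → 253.2 g
% yield = 178 / 253.2 × 100 = 70.30 %

70.3 %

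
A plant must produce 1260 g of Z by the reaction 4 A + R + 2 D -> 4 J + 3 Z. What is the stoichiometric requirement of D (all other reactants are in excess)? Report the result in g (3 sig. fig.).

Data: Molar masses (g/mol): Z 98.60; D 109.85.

936 g

n(Z) = 1260 / 98.60 = 12.78 mol
n(D) = (2/3) × 12.78 = 8.520 mol
mass = 8.520 × 109.85 = 935.9 g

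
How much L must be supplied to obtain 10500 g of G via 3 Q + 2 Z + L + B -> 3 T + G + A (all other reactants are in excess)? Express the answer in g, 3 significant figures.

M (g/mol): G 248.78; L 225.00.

n(G) = 10500 / 248.78 = 42.21 mol
n(L) = (1/1) × 42.21 = 42.21 mol
mass = 42.21 × 225.00 = 9497 g

9500 g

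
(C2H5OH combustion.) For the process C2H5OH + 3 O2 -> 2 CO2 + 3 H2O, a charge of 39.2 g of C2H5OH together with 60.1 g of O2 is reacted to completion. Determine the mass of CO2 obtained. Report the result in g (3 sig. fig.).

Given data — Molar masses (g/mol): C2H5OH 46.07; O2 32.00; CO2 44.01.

n(C2H5OH) = 39.20 / 46.07 = 0.8509 mol
n(O2) = 60.10 / 32.00 = 1.878 mol
n/ν for C2H5OH = 0.8509/1 = 0.8509
n/ν for O2 = 1.878/3 = 0.6260
Smallest n/ν is O2 → limiting reagent.
n(CO2) = (2/3) × 1.878 = 1.252 mol
mass = 1.252 × 44.01 = 55.10 g

55.1 g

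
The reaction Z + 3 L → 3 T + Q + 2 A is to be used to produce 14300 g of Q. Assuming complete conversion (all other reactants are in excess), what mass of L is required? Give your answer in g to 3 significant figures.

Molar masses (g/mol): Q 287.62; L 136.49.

20400 g

n(Q) = 14300 / 287.62 = 49.72 mol
n(L) = (3/1) × 49.72 = 149.2 mol
mass = 149.2 × 136.49 = 20360 g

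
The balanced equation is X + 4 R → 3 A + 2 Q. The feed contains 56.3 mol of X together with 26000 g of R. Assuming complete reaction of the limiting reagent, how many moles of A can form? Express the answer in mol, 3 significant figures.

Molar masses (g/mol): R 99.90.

n(X) = 56.30 mol
n(R) = 26000 / 99.90 = 260.3 mol
n/ν for X = 56.30/1 = 56.30
n/ν for R = 260.3/4 = 65.08
Smallest n/ν is X → limiting reagent.
n(A) = (3/1) × 56.30 = 168.9 mol

169 mol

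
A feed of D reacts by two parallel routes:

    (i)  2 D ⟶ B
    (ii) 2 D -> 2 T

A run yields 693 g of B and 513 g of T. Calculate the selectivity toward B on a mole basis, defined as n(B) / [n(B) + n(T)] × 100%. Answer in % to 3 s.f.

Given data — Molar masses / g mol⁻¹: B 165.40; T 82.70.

40.3 %

n(B) = 693 / 165.40 = 4.190 mol
n(T) = 513 / 82.70 = 6.203 mol
selectivity = 4.190/(4.190+6.203) × 100 = 40.32 %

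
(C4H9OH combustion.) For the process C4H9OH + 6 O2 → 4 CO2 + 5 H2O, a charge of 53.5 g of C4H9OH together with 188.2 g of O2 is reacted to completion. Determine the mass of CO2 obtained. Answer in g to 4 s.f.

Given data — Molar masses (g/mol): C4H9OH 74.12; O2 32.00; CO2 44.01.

n(C4H9OH) = 53.50 / 74.12 = 0.7218 mol
n(O2) = 188.2 / 32.00 = 5.881 mol
n/ν → C4H9OH: 0.7218, O2: 0.9802; C4H9OH is limiting.
n(CO2) = (4/1) × 0.7218 = 2.887 mol
mass = 2.887 × 44.01 = 127.1 g

127.1 g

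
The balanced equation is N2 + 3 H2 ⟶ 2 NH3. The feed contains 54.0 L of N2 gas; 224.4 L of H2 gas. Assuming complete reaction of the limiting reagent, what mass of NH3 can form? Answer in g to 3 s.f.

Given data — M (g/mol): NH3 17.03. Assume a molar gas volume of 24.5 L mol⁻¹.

n(N2) = 54.00 / 24.5 = 2.204 mol
n(H2) = 224.4 / 24.5 = 9.159 mol
n/ν for N2 = 2.204/1 = 2.204
n/ν for H2 = 9.159/3 = 3.053
Smallest n/ν is N2 → limiting reagent.
n(NH3) = (2/1) × 2.204 = 4.408 mol
mass = 4.408 × 17.03 = 75.07 g

75.1 g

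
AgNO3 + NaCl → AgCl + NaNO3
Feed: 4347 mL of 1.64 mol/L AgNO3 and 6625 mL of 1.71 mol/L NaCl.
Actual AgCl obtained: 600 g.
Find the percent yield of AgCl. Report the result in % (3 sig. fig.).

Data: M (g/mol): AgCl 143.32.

n(AgNO3) = 1.64 × 4347/1000 = 7.129 mol
n(NaCl) = 1.71 × 6625/1000 = 11.33 mol
n/ν → AgNO3: 7.129, NaCl: 11.33; AgNO3 is limiting.
theoretical n(AgCl) = (1/1) × 7.129 = 7.129 mol → 1022 g
% yield = 600 / 1022 × 100 = 58.71 %

58.7 %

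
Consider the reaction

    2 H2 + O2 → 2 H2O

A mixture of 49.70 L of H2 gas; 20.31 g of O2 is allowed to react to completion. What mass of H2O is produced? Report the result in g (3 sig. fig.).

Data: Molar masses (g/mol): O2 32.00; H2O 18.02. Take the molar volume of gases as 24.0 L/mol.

22.9 g

n(H2) = 49.70 / 24.0 = 2.071 mol
n(O2) = 20.31 / 32.00 = 0.6347 mol
n/ν → H2: 1.036, O2: 0.6347; O2 is limiting.
n(H2O) = (2/1) × 0.6347 = 1.269 mol
mass = 1.269 × 18.02 = 22.87 g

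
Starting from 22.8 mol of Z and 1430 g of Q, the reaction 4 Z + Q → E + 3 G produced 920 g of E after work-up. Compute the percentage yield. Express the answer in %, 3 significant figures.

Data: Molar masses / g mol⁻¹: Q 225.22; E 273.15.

n(Z) = 22.80 mol
n(Q) = 1430 / 225.22 = 6.349 mol
n/ν → Z: 5.700, Q: 6.349; Z is limiting.
theoretical n(E) = (1/4) × 22.80 = 5.700 mol → 1557 g
% yield = 920 / 1557 × 100 = 59.09 %

59.1 %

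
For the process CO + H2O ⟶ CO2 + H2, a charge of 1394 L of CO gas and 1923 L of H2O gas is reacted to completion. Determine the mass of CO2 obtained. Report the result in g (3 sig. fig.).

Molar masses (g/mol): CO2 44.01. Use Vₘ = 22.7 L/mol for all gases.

2700 g

n(CO) = 1394 / 22.7 = 61.41 mol
n(H2O) = 1923 / 22.7 = 84.71 mol
n/ν for CO = 61.41/1 = 61.41
n/ν for H2O = 84.71/1 = 84.71
Smallest n/ν is CO → limiting reagent.
n(CO2) = (1/1) × 61.41 = 61.41 mol
mass = 61.41 × 44.01 = 2703 g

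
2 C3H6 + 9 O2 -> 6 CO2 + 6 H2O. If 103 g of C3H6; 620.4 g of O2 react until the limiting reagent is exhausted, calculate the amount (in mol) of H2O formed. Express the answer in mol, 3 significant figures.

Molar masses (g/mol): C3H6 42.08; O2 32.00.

n(C3H6) = 103.0 / 42.08 = 2.448 mol
n(O2) = 620.4 / 32.00 = 19.39 mol
n/ν → C3H6: 1.224, O2: 2.154; C3H6 is limiting.
n(H2O) = (6/2) × 2.448 = 7.344 mol

7.34 mol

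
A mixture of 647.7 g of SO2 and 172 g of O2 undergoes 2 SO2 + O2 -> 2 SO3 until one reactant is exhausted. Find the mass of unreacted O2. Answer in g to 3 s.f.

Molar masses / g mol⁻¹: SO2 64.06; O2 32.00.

n(SO2) = 647.7 / 64.06 = 10.11 mol
n(O2) = 172.0 / 32.00 = 5.375 mol
n/ν for SO2 = 10.11/2 = 5.055
n/ν for O2 = 5.375/1 = 5.375
Smallest n/ν is SO2 → limiting reagent.
O2 consumed = (1/2) × 10.11 = 5.055 mol
O2 remaining = 5.375 − 5.055 = 0.3200 mol
mass = 0.3200 × 32.00 = 10.24 g

10.2 g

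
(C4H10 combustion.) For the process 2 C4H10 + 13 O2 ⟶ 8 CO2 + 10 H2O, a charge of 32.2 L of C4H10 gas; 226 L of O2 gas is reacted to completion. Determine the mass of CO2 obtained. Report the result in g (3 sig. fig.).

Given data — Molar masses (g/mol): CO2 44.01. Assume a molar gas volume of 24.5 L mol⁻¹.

n(C4H10) = 32.20 / 24.5 = 1.314 mol
n(O2) = 226.0 / 24.5 = 9.224 mol
n/ν → C4H10: 0.6570, O2: 0.7095; C4H10 is limiting.
n(CO2) = (8/2) × 1.314 = 5.256 mol
mass = 5.256 × 44.01 = 231.3 g

231 g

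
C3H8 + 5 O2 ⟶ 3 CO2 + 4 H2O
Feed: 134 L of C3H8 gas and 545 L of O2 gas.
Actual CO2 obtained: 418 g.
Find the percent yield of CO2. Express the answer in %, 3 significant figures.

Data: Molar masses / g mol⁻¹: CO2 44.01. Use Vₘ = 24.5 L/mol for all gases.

71.2 %

n(C3H8) = 134.0 / 24.5 = 5.469 mol
n(O2) = 545.0 / 24.5 = 22.24 mol
n/ν for C3H8 = 5.469/1 = 5.469
n/ν for O2 = 22.24/5 = 4.448
Smallest n/ν is O2 → limiting reagent.
theoretical n(CO2) = (3/5) × 22.24 = 13.34 mol → 587.1 g
% yield = 418 / 587.1 × 100 = 71.20 %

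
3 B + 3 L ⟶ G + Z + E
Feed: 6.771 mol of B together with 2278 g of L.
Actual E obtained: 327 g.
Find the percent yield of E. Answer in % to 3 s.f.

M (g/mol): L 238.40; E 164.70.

88.0 %

n(B) = 6.771 mol
n(L) = 2278 / 238.40 = 9.555 mol
n/ν → B: 2.257, L: 3.185; B is limiting.
theoretical n(E) = (1/3) × 6.771 = 2.257 mol → 371.7 g
% yield = 327 / 371.7 × 100 = 87.97 %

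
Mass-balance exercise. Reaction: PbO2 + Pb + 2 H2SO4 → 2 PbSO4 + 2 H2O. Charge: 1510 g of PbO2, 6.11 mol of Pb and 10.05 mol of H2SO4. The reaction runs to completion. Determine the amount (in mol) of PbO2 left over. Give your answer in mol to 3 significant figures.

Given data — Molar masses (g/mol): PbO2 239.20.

n(PbO2) = 1510 / 239.20 = 6.313 mol
n(Pb) = 6.110 mol
n(H2SO4) = 10.05 mol
n/ν → PbO2: 6.313, Pb: 6.110, H2SO4: 5.025; H2SO4 is limiting.
PbO2 consumed = (1/2) × 10.05 = 5.025 mol
PbO2 remaining = 6.313 − 5.025 = 1.288 mol

1.29 mol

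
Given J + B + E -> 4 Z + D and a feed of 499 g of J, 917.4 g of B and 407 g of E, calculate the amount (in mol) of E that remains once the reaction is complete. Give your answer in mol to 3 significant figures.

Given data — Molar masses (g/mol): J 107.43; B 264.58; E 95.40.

0.799 mol

n(J) = 499.0 / 107.43 = 4.645 mol
n(B) = 917.4 / 264.58 = 3.467 mol
n(E) = 407.0 / 95.40 = 4.266 mol
n/ν for J = 4.645/1 = 4.645
n/ν for B = 3.467/1 = 3.467
n/ν for E = 4.266/1 = 4.266
Smallest n/ν is B → limiting reagent.
E consumed = (1/1) × 3.467 = 3.467 mol
E remaining = 4.266 − 3.467 = 0.7990 mol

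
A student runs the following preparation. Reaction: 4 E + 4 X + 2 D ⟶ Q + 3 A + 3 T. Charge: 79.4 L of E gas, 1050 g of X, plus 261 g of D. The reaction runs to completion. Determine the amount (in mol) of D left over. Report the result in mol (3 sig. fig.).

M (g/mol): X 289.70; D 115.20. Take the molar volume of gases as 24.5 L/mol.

n(E) = 79.40 / 24.5 = 3.241 mol
n(X) = 1050 / 289.70 = 3.624 mol
n(D) = 261.0 / 115.20 = 2.266 mol
n/ν for E = 3.241/4 = 0.8103
n/ν for X = 3.624/4 = 0.9060
n/ν for D = 2.266/2 = 1.133
Smallest n/ν is E → limiting reagent.
D consumed = (2/4) × 3.241 = 1.621 mol
D remaining = 2.266 − 1.621 = 0.6450 mol

0.645 mol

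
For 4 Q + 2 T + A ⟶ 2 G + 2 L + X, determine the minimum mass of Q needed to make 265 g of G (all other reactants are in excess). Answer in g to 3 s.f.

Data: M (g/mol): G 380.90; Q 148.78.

n(G) = 265 / 380.90 = 0.6957 mol
n(Q) = (4/2) × 0.6957 = 1.391 mol
mass = 1.391 × 148.78 = 207.0 g

207 g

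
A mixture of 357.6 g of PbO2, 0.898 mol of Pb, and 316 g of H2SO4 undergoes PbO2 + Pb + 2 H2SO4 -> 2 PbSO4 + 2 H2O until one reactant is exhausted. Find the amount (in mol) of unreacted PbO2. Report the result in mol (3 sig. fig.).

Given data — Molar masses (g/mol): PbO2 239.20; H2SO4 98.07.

0.597 mol

n(PbO2) = 357.6 / 239.20 = 1.495 mol
n(Pb) = 0.8980 mol
n(H2SO4) = 316.0 / 98.07 = 3.222 mol
n/ν → PbO2: 1.495, Pb: 0.8980, H2SO4: 1.611; Pb is limiting.
PbO2 consumed = (1/1) × 0.8980 = 0.8980 mol
PbO2 remaining = 1.495 − 0.8980 = 0.5970 mol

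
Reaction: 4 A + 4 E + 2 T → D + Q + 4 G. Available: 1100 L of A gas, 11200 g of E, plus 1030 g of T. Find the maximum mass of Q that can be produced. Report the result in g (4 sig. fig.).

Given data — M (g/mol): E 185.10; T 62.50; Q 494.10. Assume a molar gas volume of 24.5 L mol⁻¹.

n(A) = 1100 / 24.5 = 44.90 mol
n(E) = 11200 / 185.10 = 60.51 mol
n(T) = 1030 / 62.50 = 16.48 mol
n/ν for A = 44.90/4 = 11.23
n/ν for E = 60.51/4 = 15.13
n/ν for T = 16.48/2 = 8.240
Smallest n/ν is T → limiting reagent.
n(Q) = (1/2) × 16.48 = 8.240 mol
mass = 8.240 × 494.10 = 4071 g

4071 g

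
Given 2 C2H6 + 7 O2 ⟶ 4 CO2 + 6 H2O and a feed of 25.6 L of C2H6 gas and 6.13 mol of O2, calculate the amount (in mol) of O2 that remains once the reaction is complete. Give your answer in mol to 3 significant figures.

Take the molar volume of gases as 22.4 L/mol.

2.13 mol

n(C2H6) = 25.60 / 22.4 = 1.143 mol
n(O2) = 6.130 mol
n/ν → C2H6: 0.5715, O2: 0.8757; C2H6 is limiting.
O2 consumed = (7/2) × 1.143 = 4.001 mol
O2 remaining = 6.130 − 4.001 = 2.129 mol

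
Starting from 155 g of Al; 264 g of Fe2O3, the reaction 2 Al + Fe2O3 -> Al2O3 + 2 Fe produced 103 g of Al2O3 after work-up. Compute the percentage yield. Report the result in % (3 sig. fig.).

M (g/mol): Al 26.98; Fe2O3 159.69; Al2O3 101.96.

61.1 %

n(Al) = 155.0 / 26.98 = 5.745 mol
n(Fe2O3) = 264.0 / 159.69 = 1.653 mol
n/ν → Al: 2.873, Fe2O3: 1.653; Fe2O3 is limiting.
theoretical n(Al2O3) = (1/1) × 1.653 = 1.653 mol → 168.5 g
% yield = 103 / 168.5 × 100 = 61.13 %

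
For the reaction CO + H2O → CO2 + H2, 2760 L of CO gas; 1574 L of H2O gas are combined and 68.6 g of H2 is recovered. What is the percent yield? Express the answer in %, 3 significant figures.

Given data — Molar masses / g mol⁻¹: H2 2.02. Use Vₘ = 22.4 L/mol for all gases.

n(CO) = 2760 / 22.4 = 123.2 mol
n(H2O) = 1574 / 22.4 = 70.27 mol
n/ν for CO = 123.2/1 = 123.2
n/ν for H2O = 70.27/1 = 70.27
Smallest n/ν is H2O → limiting reagent.
theoretical n(H2) = (1/1) × 70.27 = 70.27 mol → 141.9 g
% yield = 68.6 / 141.9 × 100 = 48.34 %

48.3 %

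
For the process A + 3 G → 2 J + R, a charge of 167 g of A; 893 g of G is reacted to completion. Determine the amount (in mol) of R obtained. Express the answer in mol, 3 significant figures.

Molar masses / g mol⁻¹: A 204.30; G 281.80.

n(A) = 167.0 / 204.30 = 0.8174 mol
n(G) = 893.0 / 281.80 = 3.169 mol
n/ν → A: 0.8174, G: 1.056; A is limiting.
n(R) = (1/1) × 0.8174 = 0.8174 mol

0.817 mol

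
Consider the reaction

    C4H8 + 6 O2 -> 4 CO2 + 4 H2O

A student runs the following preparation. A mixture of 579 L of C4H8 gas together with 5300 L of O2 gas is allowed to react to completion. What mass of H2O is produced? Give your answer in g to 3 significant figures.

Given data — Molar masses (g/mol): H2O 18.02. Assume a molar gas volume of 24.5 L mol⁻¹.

n(C4H8) = 579.0 / 24.5 = 23.63 mol
n(O2) = 5300 / 24.5 = 216.3 mol
n/ν → C4H8: 23.63, O2: 36.05; C4H8 is limiting.
n(H2O) = (4/1) × 23.63 = 94.52 mol
mass = 94.52 × 18.02 = 1703 g

1700 g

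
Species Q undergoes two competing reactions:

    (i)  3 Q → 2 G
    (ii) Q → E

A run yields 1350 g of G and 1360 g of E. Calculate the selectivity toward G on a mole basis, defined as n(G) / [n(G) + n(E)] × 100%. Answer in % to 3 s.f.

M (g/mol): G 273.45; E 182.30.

n(G) = 1350 / 273.45 = 4.937 mol
n(E) = 1360 / 182.30 = 7.460 mol
selectivity = 4.937/(4.937+7.460) × 100 = 39.82 %

39.8 %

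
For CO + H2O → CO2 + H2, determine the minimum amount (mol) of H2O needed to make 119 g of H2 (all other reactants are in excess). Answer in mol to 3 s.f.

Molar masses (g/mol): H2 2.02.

58.9 mol

n(H2) = 119 / 2.02 = 58.91 mol
n(H2O) = (1/1) × 58.91 = 58.91 mol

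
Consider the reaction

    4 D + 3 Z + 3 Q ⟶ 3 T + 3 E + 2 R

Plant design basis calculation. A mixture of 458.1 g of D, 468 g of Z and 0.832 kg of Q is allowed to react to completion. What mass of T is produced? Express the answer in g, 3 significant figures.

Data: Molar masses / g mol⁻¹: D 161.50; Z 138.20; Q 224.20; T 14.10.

n(D) = 458.1 / 161.50 = 2.837 mol
n(Z) = 468.0 / 138.20 = 3.386 mol
n(Q) = 0.8320×1000 / 224.20 = 3.711 mol
n/ν for D = 2.837/4 = 0.7093
n/ν for Z = 3.386/3 = 1.129
n/ν for Q = 3.711/3 = 1.237
Smallest n/ν is D → limiting reagent.
n(T) = (3/4) × 2.837 = 2.128 mol
mass = 2.128 × 14.10 = 30.00 g

30.0 g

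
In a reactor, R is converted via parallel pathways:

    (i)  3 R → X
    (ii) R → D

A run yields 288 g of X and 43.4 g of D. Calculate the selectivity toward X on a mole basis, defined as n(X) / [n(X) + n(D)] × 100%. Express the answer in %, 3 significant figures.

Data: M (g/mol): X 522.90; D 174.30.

68.9 %

n(X) = 288 / 522.90 = 0.5508 mol
n(D) = 43.4 / 174.30 = 0.2490 mol
selectivity = 0.5508/(0.5508+0.2490) × 100 = 68.87 %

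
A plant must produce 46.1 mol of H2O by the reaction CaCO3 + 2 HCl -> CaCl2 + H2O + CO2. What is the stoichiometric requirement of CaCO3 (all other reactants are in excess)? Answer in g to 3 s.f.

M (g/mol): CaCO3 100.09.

4610 g

n(H2O) = 46.10 mol
n(CaCO3) = (1/1) × 46.10 = 46.10 mol
mass = 46.10 × 100.09 = 4614 g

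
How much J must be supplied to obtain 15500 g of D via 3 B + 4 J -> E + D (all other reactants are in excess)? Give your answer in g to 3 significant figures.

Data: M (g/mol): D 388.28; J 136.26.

n(D) = 15500 / 388.28 = 39.92 mol
n(J) = (4/1) × 39.92 = 159.7 mol
mass = 159.7 × 136.26 = 21760 g

21800 g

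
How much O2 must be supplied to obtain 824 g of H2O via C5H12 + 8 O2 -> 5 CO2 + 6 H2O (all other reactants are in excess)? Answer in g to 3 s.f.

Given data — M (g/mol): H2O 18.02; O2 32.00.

n(H2O) = 824 / 18.02 = 45.73 mol
n(O2) = (8/6) × 45.73 = 60.97 mol
mass = 60.97 × 32.00 = 1951 g

1950 g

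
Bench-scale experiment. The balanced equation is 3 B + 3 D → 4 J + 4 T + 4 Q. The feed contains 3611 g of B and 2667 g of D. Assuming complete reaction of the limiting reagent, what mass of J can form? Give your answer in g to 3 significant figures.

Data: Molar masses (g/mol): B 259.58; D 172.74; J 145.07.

2690 g

n(B) = 3611 / 259.58 = 13.91 mol
n(D) = 2667 / 172.74 = 15.44 mol
n/ν for B = 13.91/3 = 4.637
n/ν for D = 15.44/3 = 5.147
Smallest n/ν is B → limiting reagent.
n(J) = (4/3) × 13.91 = 18.55 mol
mass = 18.55 × 145.07 = 2691 g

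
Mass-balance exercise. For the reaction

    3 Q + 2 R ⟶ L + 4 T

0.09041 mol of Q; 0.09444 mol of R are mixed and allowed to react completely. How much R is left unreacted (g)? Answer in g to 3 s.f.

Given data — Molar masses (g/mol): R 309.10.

10.6 g

n(Q) = 0.09041 mol
n(R) = 0.09444 mol
n/ν → Q: 0.03014, R: 0.04722; Q is limiting.
R consumed = (2/3) × 0.09041 = 0.06027 mol
R remaining = 0.09444 − 0.06027 = 0.03417 mol
mass = 0.03417 × 309.10 = 10.56 g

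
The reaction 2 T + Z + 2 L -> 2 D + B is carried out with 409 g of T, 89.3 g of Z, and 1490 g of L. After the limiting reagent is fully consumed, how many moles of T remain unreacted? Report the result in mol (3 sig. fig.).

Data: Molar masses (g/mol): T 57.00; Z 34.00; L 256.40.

1.92 mol

n(T) = 409.0 / 57.00 = 7.175 mol
n(Z) = 89.30 / 34.00 = 2.626 mol
n(L) = 1490 / 256.40 = 5.811 mol
n/ν for T = 7.175/2 = 3.588
n/ν for Z = 2.626/1 = 2.626
n/ν for L = 5.811/2 = 2.906
Smallest n/ν is Z → limiting reagent.
T consumed = (2/1) × 2.626 = 5.252 mol
T remaining = 7.175 − 5.252 = 1.923 mol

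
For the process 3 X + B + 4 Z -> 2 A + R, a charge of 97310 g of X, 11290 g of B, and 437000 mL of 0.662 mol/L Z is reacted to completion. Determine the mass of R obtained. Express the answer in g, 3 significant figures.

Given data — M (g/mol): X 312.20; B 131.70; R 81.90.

n(X) = 97310 / 312.20 = 311.7 mol
n(B) = 11290 / 131.70 = 85.73 mol
n(Z) = 0.662 × 437000/1000 = 289.3 mol
n/ν → X: 103.9, B: 85.73, Z: 72.33; Z is limiting.
n(R) = (1/4) × 289.3 = 72.33 mol
mass = 72.33 × 81.90 = 5924 g

5920 g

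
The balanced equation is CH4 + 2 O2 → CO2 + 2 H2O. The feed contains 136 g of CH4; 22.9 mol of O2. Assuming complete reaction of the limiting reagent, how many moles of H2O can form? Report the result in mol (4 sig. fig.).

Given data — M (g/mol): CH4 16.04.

16.96 mol

n(CH4) = 136.0 / 16.04 = 8.479 mol
n(O2) = 22.90 mol
n/ν → CH4: 8.479, O2: 11.45; CH4 is limiting.
n(H2O) = (2/1) × 8.479 = 16.96 mol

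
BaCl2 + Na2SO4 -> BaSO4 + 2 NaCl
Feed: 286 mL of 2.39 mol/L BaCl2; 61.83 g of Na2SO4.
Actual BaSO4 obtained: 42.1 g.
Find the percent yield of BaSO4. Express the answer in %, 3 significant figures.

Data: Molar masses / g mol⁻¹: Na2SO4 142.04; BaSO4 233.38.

n(BaCl2) = 2.39 × 286.0/1000 = 0.6835 mol
n(Na2SO4) = 61.83 / 142.04 = 0.4353 mol
n/ν → BaCl2: 0.6835, Na2SO4: 0.4353; Na2SO4 is limiting.
theoretical n(BaSO4) = (1/1) × 0.4353 = 0.4353 mol → 101.6 g
% yield = 42.1 / 101.6 × 100 = 41.44 %

41.4 %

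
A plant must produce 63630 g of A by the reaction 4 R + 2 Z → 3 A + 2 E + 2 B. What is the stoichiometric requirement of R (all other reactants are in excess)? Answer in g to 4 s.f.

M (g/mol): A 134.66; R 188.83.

n(A) = 63630 / 134.66 = 472.5 mol
n(R) = (4/3) × 472.5 = 630.0 mol
mass = 630.0 × 188.83 = 119000 g

119000 g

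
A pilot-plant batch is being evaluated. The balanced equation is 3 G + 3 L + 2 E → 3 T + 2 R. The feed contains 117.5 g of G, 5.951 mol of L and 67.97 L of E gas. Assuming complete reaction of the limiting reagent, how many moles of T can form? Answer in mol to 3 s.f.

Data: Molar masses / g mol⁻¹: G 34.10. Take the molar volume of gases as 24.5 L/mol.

3.45 mol

n(G) = 117.5 / 34.10 = 3.446 mol
n(L) = 5.951 mol
n(E) = 67.97 / 24.5 = 2.774 mol
n/ν → G: 1.149, L: 1.984, E: 1.387; G is limiting.
n(T) = (3/3) × 3.446 = 3.446 mol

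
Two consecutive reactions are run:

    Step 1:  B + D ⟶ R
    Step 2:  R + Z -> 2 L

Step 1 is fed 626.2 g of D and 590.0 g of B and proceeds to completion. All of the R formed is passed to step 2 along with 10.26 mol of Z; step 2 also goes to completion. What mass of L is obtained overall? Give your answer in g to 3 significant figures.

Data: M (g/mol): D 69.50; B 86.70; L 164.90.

Step 1:
n(D) = 626.2 / 69.50 = 9.010 mol
n(B) = 590.0 / 86.70 = 6.805 mol
n/ν for D = 9.010/1 = 9.010
n/ν for B = 6.805/1 = 6.805
Smallest n/ν is B → limiting reagent.
n(R) produced = (1/1) × 6.805 = 6.805 mol
Step 2:
n(R) available = 6.805 mol
n(Z) = 10.26 mol
n/ν for R = 6.805/1 = 6.805
n/ν for Z = 10.26/1 = 10.26
Smallest n/ν is R → limiting reagent.
n(L) = (2/1) × 6.805 = 13.61 mol
mass = 13.61 × 164.90 = 2244 g

2240 g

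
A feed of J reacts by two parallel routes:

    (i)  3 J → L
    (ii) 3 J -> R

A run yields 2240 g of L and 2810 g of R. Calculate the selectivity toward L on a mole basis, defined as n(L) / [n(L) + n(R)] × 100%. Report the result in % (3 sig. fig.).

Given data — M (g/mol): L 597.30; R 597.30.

n(L) = 2240 / 597.30 = 3.750 mol
n(R) = 2810 / 597.30 = 4.705 mol
selectivity = 3.750/(3.750+4.705) × 100 = 44.35 %

44.4 %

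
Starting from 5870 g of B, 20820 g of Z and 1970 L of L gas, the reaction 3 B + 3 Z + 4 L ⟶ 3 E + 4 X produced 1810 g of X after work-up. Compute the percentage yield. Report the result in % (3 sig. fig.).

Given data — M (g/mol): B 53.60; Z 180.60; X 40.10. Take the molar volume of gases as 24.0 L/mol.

n(B) = 5870 / 53.60 = 109.5 mol
n(Z) = 20820 / 180.60 = 115.3 mol
n(L) = 1970 / 24.0 = 82.08 mol
n/ν for B = 109.5/3 = 36.50
n/ν for Z = 115.3/3 = 38.43
n/ν for L = 82.08/4 = 20.52
Smallest n/ν is L → limiting reagent.
theoretical n(X) = (4/4) × 82.08 = 82.08 mol → 3291 g
% yield = 1810 / 3291 × 100 = 55.00 %

55.0 %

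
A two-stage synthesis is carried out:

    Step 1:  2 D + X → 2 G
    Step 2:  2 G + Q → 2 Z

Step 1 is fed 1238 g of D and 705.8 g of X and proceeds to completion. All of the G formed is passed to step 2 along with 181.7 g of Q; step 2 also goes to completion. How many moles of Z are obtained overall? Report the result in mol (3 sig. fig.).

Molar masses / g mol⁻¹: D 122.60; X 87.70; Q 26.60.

Step 1:
n(D) = 1238 / 122.60 = 10.10 mol
n(X) = 705.8 / 87.70 = 8.048 mol
n/ν for D = 10.10/2 = 5.050
n/ν for X = 8.048/1 = 8.048
Smallest n/ν is D → limiting reagent.
n(G) produced = (2/2) × 10.10 = 10.10 mol
Step 2:
n(G) available = 10.10 mol
n(Q) = 181.7 / 26.60 = 6.831 mol
n/ν for G = 10.10/2 = 5.050
n/ν for Q = 6.831/1 = 6.831
Smallest n/ν is G → limiting reagent.
n(Z) = (2/2) × 10.10 = 10.10 mol

10.1 mol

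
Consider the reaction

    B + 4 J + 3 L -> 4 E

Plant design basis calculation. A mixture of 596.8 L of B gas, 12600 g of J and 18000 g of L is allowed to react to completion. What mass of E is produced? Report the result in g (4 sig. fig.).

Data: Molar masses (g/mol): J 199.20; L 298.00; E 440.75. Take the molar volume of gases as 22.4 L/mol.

n(B) = 596.8 / 22.4 = 26.64 mol
n(J) = 12600 / 199.20 = 63.25 mol
n(L) = 18000 / 298.00 = 60.40 mol
n/ν for B = 26.64/1 = 26.64
n/ν for J = 63.25/4 = 15.81
n/ν for L = 60.40/3 = 20.13
Smallest n/ν is J → limiting reagent.
n(E) = (4/4) × 63.25 = 63.25 mol
mass = 63.25 × 440.75 = 27880 g

27880 g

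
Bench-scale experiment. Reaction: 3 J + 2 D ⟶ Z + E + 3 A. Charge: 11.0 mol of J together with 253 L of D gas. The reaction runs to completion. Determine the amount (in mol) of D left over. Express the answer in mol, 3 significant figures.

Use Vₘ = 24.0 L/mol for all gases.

3.21 mol

n(J) = 11.00 mol
n(D) = 253.0 / 24.0 = 10.54 mol
n/ν for J = 11.00/3 = 3.667
n/ν for D = 10.54/2 = 5.270
Smallest n/ν is J → limiting reagent.
D consumed = (2/3) × 11.00 = 7.333 mol
D remaining = 10.54 − 7.333 = 3.207 mol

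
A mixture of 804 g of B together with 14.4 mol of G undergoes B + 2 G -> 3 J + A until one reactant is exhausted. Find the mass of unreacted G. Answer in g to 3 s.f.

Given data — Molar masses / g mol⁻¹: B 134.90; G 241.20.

598 g

n(B) = 804.0 / 134.90 = 5.960 mol
n(G) = 14.40 mol
n/ν → B: 5.960, G: 7.200; B is limiting.
G consumed = (2/1) × 5.960 = 11.92 mol
G remaining = 14.40 − 11.92 = 2.480 mol
mass = 2.480 × 241.20 = 598.2 g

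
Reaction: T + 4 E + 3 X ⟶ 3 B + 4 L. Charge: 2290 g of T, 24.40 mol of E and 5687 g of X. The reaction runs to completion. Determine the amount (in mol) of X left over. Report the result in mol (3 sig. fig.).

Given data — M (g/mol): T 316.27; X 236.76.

n(T) = 2290 / 316.27 = 7.241 mol
n(E) = 24.40 mol
n(X) = 5687 / 236.76 = 24.02 mol
n/ν for T = 7.241/1 = 7.241
n/ν for E = 24.40/4 = 6.100
n/ν for X = 24.02/3 = 8.007
Smallest n/ν is E → limiting reagent.
X consumed = (3/4) × 24.40 = 18.30 mol
X remaining = 24.02 − 18.30 = 5.720 mol

5.72 mol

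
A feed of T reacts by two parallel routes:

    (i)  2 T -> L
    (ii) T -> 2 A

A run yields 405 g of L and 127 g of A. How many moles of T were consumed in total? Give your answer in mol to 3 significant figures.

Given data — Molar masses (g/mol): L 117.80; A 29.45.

n(L) = 405 / 117.80 = 3.438 mol
n(A) = 127 / 29.45 = 4.312 mol
n(T) via (i) = (2/1)×3.438 = 6.876 mol
n(T) via (ii) = (1/2)×4.312 = 2.156 mol
total n(T) = 6.876 + 2.156 = 9.032 mol

9.03 mol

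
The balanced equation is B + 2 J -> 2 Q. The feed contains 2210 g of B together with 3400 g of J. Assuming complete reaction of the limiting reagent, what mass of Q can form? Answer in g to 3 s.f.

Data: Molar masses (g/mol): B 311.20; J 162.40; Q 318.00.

n(B) = 2210 / 311.20 = 7.102 mol
n(J) = 3400 / 162.40 = 20.94 mol
n/ν → B: 7.102, J: 10.47; B is limiting.
n(Q) = (2/1) × 7.102 = 14.20 mol
mass = 14.20 × 318.00 = 4516 g

4520 g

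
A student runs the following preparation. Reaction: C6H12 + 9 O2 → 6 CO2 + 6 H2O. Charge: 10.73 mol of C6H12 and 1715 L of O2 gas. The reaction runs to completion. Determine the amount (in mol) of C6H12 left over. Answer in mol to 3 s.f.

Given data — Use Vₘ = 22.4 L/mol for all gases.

n(C6H12) = 10.73 mol
n(O2) = 1715 / 22.4 = 76.56 mol
n/ν → C6H12: 10.73, O2: 8.507; O2 is limiting.
C6H12 consumed = (1/9) × 76.56 = 8.507 mol
C6H12 remaining = 10.73 − 8.507 = 2.223 mol

2.22 mol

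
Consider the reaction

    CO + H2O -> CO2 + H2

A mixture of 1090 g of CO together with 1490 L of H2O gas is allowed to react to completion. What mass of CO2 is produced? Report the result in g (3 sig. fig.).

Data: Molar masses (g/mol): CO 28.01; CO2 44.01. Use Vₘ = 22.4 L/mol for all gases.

n(CO) = 1090 / 28.01 = 38.91 mol
n(H2O) = 1490 / 22.4 = 66.52 mol
n/ν for CO = 38.91/1 = 38.91
n/ν for H2O = 66.52/1 = 66.52
Smallest n/ν is CO → limiting reagent.
n(CO2) = (1/1) × 38.91 = 38.91 mol
mass = 38.91 × 44.01 = 1712 g

1710 g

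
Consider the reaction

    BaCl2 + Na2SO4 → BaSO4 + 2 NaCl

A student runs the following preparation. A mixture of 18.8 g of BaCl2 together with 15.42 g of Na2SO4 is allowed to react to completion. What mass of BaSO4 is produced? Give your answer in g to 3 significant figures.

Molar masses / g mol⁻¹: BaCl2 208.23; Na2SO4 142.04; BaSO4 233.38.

n(BaCl2) = 18.80 / 208.23 = 0.09028 mol
n(Na2SO4) = 15.42 / 142.04 = 0.1086 mol
n/ν for BaCl2 = 0.09028/1 = 0.09028
n/ν for Na2SO4 = 0.1086/1 = 0.1086
Smallest n/ν is BaCl2 → limiting reagent.
n(BaSO4) = (1/1) × 0.09028 = 0.09028 mol
mass = 0.09028 × 233.38 = 21.07 g

21.1 g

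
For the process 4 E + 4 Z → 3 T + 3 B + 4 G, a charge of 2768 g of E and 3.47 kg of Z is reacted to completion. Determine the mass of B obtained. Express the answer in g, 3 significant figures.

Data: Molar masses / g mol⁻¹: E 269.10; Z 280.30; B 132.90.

n(E) = 2768 / 269.10 = 10.29 mol
n(Z) = 3.470×1000 / 280.30 = 12.38 mol
n/ν → E: 2.573, Z: 3.095; E is limiting.
n(B) = (3/4) × 10.29 = 7.718 mol
mass = 7.718 × 132.90 = 1026 g

1030 g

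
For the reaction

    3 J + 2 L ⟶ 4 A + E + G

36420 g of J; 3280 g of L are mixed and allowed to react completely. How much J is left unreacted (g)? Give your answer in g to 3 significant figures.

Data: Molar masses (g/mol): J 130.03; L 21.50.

6660 g

n(J) = 36420 / 130.03 = 280.1 mol
n(L) = 3280 / 21.50 = 152.6 mol
n/ν → J: 93.37, L: 76.30; L is limiting.
J consumed = (3/2) × 152.6 = 228.9 mol
J remaining = 280.1 − 228.9 = 51.20 mol
mass = 51.20 × 130.03 = 6658 g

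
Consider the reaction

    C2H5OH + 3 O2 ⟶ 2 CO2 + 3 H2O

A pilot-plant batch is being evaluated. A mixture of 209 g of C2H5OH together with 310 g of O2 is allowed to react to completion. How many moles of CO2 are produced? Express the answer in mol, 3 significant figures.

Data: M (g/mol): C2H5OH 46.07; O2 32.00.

n(C2H5OH) = 209.0 / 46.07 = 4.537 mol
n(O2) = 310.0 / 32.00 = 9.688 mol
n/ν for C2H5OH = 4.537/1 = 4.537
n/ν for O2 = 9.688/3 = 3.229
Smallest n/ν is O2 → limiting reagent.
n(CO2) = (2/3) × 9.688 = 6.459 mol

6.46 mol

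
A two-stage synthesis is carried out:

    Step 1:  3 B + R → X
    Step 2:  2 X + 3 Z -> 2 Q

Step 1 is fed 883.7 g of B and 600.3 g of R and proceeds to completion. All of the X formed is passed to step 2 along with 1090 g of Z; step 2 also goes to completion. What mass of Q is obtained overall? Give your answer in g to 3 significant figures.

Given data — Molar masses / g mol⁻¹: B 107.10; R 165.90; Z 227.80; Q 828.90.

Step 1:
n(B) = 883.7 / 107.10 = 8.251 mol
n(R) = 600.3 / 165.90 = 3.618 mol
n/ν for B = 8.251/3 = 2.750
n/ν for R = 3.618/1 = 3.618
Smallest n/ν is B → limiting reagent.
n(X) produced = (1/3) × 8.251 = 2.750 mol
Step 2:
n(X) available = 2.750 mol
n(Z) = 1090 / 227.80 = 4.785 mol
n/ν for X = 2.750/2 = 1.375
n/ν for Z = 4.785/3 = 1.595
Smallest n/ν is X → limiting reagent.
n(Q) = (2/2) × 2.750 = 2.750 mol
mass = 2.750 × 828.90 = 2279 g

2280 g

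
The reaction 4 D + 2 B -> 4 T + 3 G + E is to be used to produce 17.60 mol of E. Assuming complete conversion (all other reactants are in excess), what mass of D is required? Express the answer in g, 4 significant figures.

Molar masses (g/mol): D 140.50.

9891 g

n(E) = 17.60 mol
n(D) = (4/1) × 17.60 = 70.40 mol
mass = 70.40 × 140.50 = 9891 g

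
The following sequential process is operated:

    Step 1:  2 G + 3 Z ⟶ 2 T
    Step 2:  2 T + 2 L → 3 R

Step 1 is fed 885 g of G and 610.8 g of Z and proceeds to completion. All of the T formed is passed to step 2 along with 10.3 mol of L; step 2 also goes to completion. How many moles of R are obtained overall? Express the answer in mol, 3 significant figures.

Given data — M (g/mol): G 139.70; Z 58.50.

9.50 mol

Step 1:
n(G) = 885.0 / 139.70 = 6.335 mol
n(Z) = 610.8 / 58.50 = 10.44 mol
n/ν for G = 6.335/2 = 3.168
n/ν for Z = 10.44/3 = 3.480
Smallest n/ν is G → limiting reagent.
n(T) produced = (2/2) × 6.335 = 6.335 mol
Step 2:
n(T) available = 6.335 mol
n(L) = 10.30 mol
n/ν for T = 6.335/2 = 3.168
n/ν for L = 10.30/2 = 5.150
Smallest n/ν is T → limiting reagent.
n(R) = (3/2) × 6.335 = 9.503 mol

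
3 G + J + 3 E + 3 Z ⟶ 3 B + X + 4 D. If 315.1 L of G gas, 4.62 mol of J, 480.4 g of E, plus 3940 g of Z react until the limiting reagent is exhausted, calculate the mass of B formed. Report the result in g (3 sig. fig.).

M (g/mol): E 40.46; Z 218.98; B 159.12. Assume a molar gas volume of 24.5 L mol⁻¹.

n(G) = 315.1 / 24.5 = 12.86 mol
n(J) = 4.620 mol
n(E) = 480.4 / 40.46 = 11.87 mol
n(Z) = 3940 / 218.98 = 17.99 mol
n/ν for G = 12.86/3 = 4.287
n/ν for J = 4.620/1 = 4.620
n/ν for E = 11.87/3 = 3.957
n/ν for Z = 17.99/3 = 5.997
Smallest n/ν is E → limiting reagent.
n(B) = (3/3) × 11.87 = 11.87 mol
mass = 11.87 × 159.12 = 1889 g

1890 g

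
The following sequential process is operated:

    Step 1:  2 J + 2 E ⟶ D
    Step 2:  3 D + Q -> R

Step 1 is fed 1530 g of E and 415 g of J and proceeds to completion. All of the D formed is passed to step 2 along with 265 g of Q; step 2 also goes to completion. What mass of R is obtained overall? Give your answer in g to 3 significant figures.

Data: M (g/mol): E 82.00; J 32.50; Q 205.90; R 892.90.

1150 g

Step 1:
n(E) = 1530 / 82.00 = 18.66 mol
n(J) = 415.0 / 32.50 = 12.77 mol
n/ν → E: 9.330, J: 6.385; J is limiting.
n(D) produced = (1/2) × 12.77 = 6.385 mol
Step 2:
n(D) available = 6.385 mol
n(Q) = 265.0 / 205.90 = 1.287 mol
n/ν → D: 2.128, Q: 1.287; Q is limiting.
n(R) = (1/1) × 1.287 = 1.287 mol
mass = 1.287 × 892.90 = 1149 g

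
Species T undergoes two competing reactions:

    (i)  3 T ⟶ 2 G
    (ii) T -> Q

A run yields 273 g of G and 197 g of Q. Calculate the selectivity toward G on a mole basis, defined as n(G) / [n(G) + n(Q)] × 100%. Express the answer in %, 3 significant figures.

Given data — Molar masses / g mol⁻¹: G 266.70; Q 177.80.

n(G) = 273 / 266.70 = 1.024 mol
n(Q) = 197 / 177.80 = 1.108 mol
selectivity = 1.024/(1.024+1.108) × 100 = 48.03 %

48.0 %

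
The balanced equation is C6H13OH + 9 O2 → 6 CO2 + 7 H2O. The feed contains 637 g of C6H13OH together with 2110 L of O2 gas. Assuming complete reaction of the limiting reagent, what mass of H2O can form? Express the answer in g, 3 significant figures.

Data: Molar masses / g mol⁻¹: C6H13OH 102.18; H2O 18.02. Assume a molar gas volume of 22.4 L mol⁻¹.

n(C6H13OH) = 637.0 / 102.18 = 6.234 mol
n(O2) = 2110 / 22.4 = 94.20 mol
n/ν for C6H13OH = 6.234/1 = 6.234
n/ν for O2 = 94.20/9 = 10.47
Smallest n/ν is C6H13OH → limiting reagent.
n(H2O) = (7/1) × 6.234 = 43.64 mol
mass = 43.64 × 18.02 = 786.4 g

786 g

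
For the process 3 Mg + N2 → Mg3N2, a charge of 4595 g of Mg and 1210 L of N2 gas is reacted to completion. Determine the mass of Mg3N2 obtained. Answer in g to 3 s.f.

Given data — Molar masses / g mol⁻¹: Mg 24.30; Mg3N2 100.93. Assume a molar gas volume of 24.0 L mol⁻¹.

5090 g

n(Mg) = 4595 / 24.30 = 189.1 mol
n(N2) = 1210 / 24.0 = 50.42 mol
n/ν → Mg: 63.03, N2: 50.42; N2 is limiting.
n(Mg3N2) = (1/1) × 50.42 = 50.42 mol
mass = 50.42 × 100.93 = 5089 g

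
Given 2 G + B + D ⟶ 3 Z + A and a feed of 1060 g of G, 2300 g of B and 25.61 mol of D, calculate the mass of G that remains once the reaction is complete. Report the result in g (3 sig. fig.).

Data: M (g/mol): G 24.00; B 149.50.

n(G) = 1060 / 24.00 = 44.17 mol
n(B) = 2300 / 149.50 = 15.38 mol
n(D) = 25.61 mol
n/ν for G = 44.17/2 = 22.09
n/ν for B = 15.38/1 = 15.38
n/ν for D = 25.61/1 = 25.61
Smallest n/ν is B → limiting reagent.
G consumed = (2/1) × 15.38 = 30.76 mol
G remaining = 44.17 − 30.76 = 13.41 mol
mass = 13.41 × 24.00 = 321.8 g

322 g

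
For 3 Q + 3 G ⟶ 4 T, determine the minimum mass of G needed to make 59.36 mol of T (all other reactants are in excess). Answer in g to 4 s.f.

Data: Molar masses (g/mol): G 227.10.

10110 g

n(T) = 59.36 mol
n(G) = (3/4) × 59.36 = 44.52 mol
mass = 44.52 × 227.10 = 10110 g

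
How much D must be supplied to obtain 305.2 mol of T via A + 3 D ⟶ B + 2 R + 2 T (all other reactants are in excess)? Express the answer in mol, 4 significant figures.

n(T) = 305.2 mol
n(D) = (3/2) × 305.2 = 457.8 mol

457.8 mol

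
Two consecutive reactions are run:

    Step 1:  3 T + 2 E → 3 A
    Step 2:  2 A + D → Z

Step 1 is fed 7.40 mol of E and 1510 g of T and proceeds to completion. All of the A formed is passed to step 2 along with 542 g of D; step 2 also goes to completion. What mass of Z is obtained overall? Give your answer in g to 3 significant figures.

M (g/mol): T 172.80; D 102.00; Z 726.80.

3180 g

Step 1:
n(E) = 7.400 mol
n(T) = 1510 / 172.80 = 8.738 mol
n/ν for E = 7.400/2 = 3.700
n/ν for T = 8.738/3 = 2.913
Smallest n/ν is T → limiting reagent.
n(A) produced = (3/3) × 8.738 = 8.738 mol
Step 2:
n(A) available = 8.738 mol
n(D) = 542.0 / 102.00 = 5.314 mol
n/ν for A = 8.738/2 = 4.369
n/ν for D = 5.314/1 = 5.314
Smallest n/ν is A → limiting reagent.
n(Z) = (1/2) × 8.738 = 4.369 mol
mass = 4.369 × 726.80 = 3175 g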